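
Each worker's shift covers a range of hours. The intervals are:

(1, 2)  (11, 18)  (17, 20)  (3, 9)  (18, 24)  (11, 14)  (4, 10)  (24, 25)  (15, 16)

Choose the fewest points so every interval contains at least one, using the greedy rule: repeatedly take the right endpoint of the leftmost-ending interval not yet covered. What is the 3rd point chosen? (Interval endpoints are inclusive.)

Sorted: [1,2] [3,9] [4,10] [11,14] [15,16] [11,18] [17,20] [18,24] [24,25]
{[1,2]} hit by 2; {[3,9],[4,10]} hit by 9; {[11,14]} hit by 14; {[15,16],[11,18]} hit by 16; {[17,20],[18,24]} hit by 20; {[24,25]} hit by 25.
Points: 2, 9, 14, 16, 20, 25 (6 total).

14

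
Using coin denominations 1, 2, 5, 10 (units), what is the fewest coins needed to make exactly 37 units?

5

Greedy: take as many of the largest coin as possible, then repeat with the remainder.
37 − 3×10→7 − 1×5→2 − 1×2→0
Total coins = 3 + 1 + 1 = 5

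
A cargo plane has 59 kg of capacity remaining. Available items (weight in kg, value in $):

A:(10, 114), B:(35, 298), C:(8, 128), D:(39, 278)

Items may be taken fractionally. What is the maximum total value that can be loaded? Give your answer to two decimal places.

Greedy by value/weight ratio, highest first.
Order: C (128/8=16.00) > A (114/10=11.40) > B (298/35=8.51) > D (278/39=7.13)
Fill: take C (8 @ 128) → take A (10 @ 114) → take B (35 @ 298) → take 6/39 of D → 42.77; 59/59 used.
Total value = 582.77

582.77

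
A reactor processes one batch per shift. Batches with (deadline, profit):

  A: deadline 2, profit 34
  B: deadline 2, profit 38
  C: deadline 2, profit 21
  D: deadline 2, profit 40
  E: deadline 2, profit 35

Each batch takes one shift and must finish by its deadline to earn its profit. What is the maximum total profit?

78

Profit order: D=40 B=38 E=35 A=34 C=21
Assign: D→slot 2, B→slot 1, E skipped, A skipped, C skipped.
Slots: [1:B] [2:D]
Profit = 38 + 40 = 78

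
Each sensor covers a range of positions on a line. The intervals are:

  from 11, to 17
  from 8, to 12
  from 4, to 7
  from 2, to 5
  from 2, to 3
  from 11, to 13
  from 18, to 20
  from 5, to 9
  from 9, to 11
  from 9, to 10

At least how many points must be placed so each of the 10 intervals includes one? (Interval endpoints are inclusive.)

By right end: [2,3]  [2,5]  [4,7]  [5,9]  [9,10]  [9,11]  [8,12]  [11,13]  [11,17]  [18,20]
[2,3] uncovered → point at 3; [4,7] uncovered → point at 7; [9,10] uncovered → point at 10; [11,13] uncovered → point at 13; [18,20] uncovered → point at 20.
Points: 3, 7, 10, 13, 20 (5 total).

5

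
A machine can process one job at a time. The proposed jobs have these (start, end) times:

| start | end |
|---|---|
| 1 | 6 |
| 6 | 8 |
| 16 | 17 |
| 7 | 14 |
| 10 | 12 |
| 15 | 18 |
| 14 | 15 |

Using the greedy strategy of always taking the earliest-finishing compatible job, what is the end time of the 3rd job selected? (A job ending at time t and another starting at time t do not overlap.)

Sorted by end: (1,6)  (6,8)  (10,12)  (7,14)  (14,15)  (16,17)  (15,18)
take (1,6); take (6,8); take (10,12); take (14,15); take (16,17); skip (15,18).
Selected: (1,6) (6,8) (10,12) (14,15) (16,17)

12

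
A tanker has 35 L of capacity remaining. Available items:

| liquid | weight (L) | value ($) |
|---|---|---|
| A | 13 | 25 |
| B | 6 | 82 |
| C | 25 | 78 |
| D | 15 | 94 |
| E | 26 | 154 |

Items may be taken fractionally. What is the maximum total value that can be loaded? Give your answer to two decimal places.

Greedy by value/weight ratio, highest first.
Ratios (sorted): B 13.67, D 6.27, E 5.92, C 3.12, A 1.92
take B (6 @ 82); take D (15 @ 94); take 14/26 of E → 82.92. Capacity used 35/35.
Total value = 258.92

258.92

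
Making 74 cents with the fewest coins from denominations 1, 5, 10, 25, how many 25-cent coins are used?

74 = 2×25 + 2×10 + 4×1
Count of 25: 2

2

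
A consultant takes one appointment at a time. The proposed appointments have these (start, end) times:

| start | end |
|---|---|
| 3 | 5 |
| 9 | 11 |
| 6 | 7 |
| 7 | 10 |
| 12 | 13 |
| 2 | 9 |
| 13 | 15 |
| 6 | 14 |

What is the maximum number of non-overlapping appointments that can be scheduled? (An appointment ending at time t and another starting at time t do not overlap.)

Sort by end time and greedily take each interval whose start is ≥ the last chosen end.
Sorted by end: (3,5)  (6,7)  (2,9)  (7,10)  (9,11)  (12,13)  (6,14)  (13,15)
take (3,5); take (6,7); take (7,10); take (12,13); take (13,15).
Selected 5 appointments.

5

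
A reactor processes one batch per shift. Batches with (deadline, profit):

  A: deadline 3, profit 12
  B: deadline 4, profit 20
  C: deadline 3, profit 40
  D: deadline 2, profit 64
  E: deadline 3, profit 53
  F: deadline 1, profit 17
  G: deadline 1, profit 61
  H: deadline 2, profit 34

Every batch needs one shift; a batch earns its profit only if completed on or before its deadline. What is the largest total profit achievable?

By profit: D(d2,64), G(d1,61), E(d3,53), C(d3,40), H(d2,34), B(d4,20), F(d1,17), A(d3,12)
D→slot 2; G→slot 1; E→slot 3; C skipped; H skipped; B→slot 4; F skipped; A skipped.
Profit = 61 + 64 + 53 + 20 = 198

198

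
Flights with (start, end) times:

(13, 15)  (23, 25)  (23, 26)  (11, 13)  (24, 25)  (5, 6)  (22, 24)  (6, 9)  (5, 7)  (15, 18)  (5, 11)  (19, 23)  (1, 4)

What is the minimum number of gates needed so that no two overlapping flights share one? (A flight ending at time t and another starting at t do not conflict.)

3

The answer is the maximum number of intervals overlapping at any instant.
Events (time:±→running): 1:+→1 4:-→0 5:+→1 5:+→2 5:+→3 … peak 3.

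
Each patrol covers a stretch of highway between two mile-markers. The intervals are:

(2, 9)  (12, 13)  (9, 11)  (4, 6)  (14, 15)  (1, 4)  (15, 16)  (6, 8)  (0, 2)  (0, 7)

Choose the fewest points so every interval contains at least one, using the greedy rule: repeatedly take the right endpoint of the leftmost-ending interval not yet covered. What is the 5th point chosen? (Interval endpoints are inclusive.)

15

Sort by right endpoint; whenever an interval is uncovered, place a point at its right end.
Sorted: [0,2] [1,4] [4,6] [0,7] [6,8] [2,9] [9,11] [12,13] [14,15] [15,16]
{[0,2],[1,4]} hit by 2; {[4,6],[0,7],[6,8],[2,9]} hit by 6; {[9,11]} hit by 11; {[12,13]} hit by 13; {[14,15],[15,16]} hit by 15.
Points: 2, 6, 11, 13, 15 (5 total).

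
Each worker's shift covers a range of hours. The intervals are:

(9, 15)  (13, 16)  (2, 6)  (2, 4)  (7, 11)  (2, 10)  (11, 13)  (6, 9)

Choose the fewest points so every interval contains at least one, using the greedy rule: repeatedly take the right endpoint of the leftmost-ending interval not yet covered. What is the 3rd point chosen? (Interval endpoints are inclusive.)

By right end: [2,4]  [2,6]  [6,9]  [2,10]  [7,11]  [11,13]  [9,15]  [13,16]
[2,4] uncovered → point at 4; [6,9] uncovered → point at 9; [11,13] uncovered → point at 13.
Points: 4, 9, 13 (3 total).

13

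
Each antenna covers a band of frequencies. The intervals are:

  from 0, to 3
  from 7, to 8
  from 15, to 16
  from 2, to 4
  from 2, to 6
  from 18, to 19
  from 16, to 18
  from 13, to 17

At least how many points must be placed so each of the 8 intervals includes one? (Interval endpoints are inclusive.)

Sort by right endpoint; whenever an interval is uncovered, place a point at its right end.
Sorted: [0,3] [2,4] [2,6] [7,8] [15,16] [13,17] [16,18] [18,19]
{[0,3],[2,4],[2,6]} hit by 3; {[7,8]} hit by 8; {[15,16],[13,17],[16,18]} hit by 16; {[18,19]} hit by 19.
Points: 3, 8, 16, 19 (4 total).

4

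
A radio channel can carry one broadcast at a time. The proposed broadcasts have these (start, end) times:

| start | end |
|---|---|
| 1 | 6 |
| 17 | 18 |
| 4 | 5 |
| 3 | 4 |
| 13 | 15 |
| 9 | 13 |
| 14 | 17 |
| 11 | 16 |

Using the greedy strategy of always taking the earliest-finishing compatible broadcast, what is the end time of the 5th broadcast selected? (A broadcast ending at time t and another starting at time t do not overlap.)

18

Greedy by earliest finish: after sorting by end time, pick each interval compatible with the last pick.
By end time: (3,4), (4,5), (1,6), (9,13), (13,15), (11,16), (14,17), (17,18).
Pick (3,4); next start ≥ 4 → (4,5); next start ≥ 5 → (9,13); next start ≥ 13 → (13,15); next start ≥ 15 → (17,18).
Selected: (3,4) (4,5) (9,13) (13,15) (17,18)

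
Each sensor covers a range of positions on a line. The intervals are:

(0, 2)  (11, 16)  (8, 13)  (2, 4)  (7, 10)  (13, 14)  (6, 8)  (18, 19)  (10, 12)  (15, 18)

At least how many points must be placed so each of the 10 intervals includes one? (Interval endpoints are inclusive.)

5

Sort by right endpoint; whenever an interval is uncovered, place a point at its right end.
Sorted: [0,2] [2,4] [6,8] [7,10] [10,12] [8,13] [13,14] [11,16] [15,18] [18,19]
{[0,2],[2,4]} hit by 2; {[6,8],[7,10]} hit by 8; {[10,12],[8,13]} hit by 12; {[13,14],[11,16]} hit by 14; {[15,18],[18,19]} hit by 18.
Points: 2, 8, 12, 14, 18 (5 total).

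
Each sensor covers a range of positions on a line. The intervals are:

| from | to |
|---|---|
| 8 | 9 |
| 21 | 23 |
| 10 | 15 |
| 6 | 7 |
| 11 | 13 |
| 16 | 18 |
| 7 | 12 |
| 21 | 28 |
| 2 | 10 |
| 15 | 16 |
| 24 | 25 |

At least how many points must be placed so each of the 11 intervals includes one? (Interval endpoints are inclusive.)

6

Sorted: [6,7] [8,9] [2,10] [7,12] [11,13] [10,15] [15,16] [16,18] [21,23] [24,25] [21,28]
{[6,7]} hit by 7; {[8,9],[2,10],[7,12]} hit by 9; {[11,13],[10,15]} hit by 13; {[15,16],[16,18]} hit by 16; {[21,23]} hit by 23; {[24,25],[21,28]} hit by 25.
Points: 7, 9, 13, 16, 23, 25 (6 total).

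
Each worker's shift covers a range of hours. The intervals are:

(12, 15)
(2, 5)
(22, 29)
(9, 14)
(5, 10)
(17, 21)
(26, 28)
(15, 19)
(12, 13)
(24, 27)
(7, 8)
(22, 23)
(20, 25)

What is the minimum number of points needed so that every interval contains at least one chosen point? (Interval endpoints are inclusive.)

6

By right end: [2,5]  [7,8]  [5,10]  [12,13]  [9,14]  [12,15]  [15,19]  [17,21]  [22,23]  [20,25]  [24,27]  [26,28]  [22,29]
[2,5] uncovered → point at 5; [7,8] uncovered → point at 8; [12,13] uncovered → point at 13; [15,19] uncovered → point at 19; [22,23] uncovered → point at 23; [24,27] uncovered → point at 27.
Points: 5, 8, 13, 19, 23, 27 (6 total).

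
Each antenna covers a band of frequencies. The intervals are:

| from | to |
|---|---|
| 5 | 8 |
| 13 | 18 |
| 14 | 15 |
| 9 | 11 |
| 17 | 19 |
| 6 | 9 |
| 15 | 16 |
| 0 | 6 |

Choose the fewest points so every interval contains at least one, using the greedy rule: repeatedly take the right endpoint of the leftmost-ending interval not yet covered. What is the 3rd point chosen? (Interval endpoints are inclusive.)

Sort by right endpoint; whenever an interval is uncovered, place a point at its right end.
Sorted: [0,6] [5,8] [6,9] [9,11] [14,15] [15,16] [13,18] [17,19]
{[0,6],[5,8],[6,9]} hit by 6; {[9,11]} hit by 11; {[14,15],[15,16],[13,18]} hit by 15; {[17,19]} hit by 19.
Points: 6, 11, 15, 19 (4 total).

15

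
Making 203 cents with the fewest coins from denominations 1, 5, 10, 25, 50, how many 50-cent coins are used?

4

Use the largest denomination that fits, subtract, and repeat.
203 = 4×50 + 3×1
Count of 50: 4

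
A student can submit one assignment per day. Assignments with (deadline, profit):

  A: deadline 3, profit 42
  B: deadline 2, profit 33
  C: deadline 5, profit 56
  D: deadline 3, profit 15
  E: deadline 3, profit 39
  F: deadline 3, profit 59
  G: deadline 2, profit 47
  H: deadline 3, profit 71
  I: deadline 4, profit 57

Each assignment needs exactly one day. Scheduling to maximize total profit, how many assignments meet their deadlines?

5

By profit: H(d3,71), F(d3,59), I(d4,57), C(d5,56), G(d2,47), A(d3,42), E(d3,39), B(d2,33), D(d3,15)
H→slot 3; F→slot 2; I→slot 4; C→slot 5; G→slot 1; A skipped; E skipped; B skipped; D skipped.
5 of 9 scheduled.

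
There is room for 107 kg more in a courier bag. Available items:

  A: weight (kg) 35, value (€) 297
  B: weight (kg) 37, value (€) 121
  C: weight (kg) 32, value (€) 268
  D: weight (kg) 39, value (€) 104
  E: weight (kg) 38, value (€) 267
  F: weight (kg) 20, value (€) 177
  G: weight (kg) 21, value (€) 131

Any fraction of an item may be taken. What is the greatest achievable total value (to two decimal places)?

Greedy by value/weight ratio, highest first.
Order: F (177/20=8.85) > A (297/35=8.49) > C (268/32=8.38) > E (267/38=7.03) > G (131/21=6.24) > B (121/37=3.27) > D (104/39=2.67)
Fill: take F (20 @ 177) → take A (35 @ 297) → take C (32 @ 268) → take 20/38 of E → 140.53; 107/107 used.
Total value = 882.53

882.53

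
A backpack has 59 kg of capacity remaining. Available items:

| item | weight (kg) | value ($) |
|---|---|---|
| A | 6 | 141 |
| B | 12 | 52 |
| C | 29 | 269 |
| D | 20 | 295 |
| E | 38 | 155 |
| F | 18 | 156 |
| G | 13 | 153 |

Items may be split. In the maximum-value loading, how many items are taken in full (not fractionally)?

3

Ratios (sorted): A 23.50, D 14.75, G 11.77, C 9.28, F 8.67, B 4.33, E 4.08
take A (6 @ 141); take D (20 @ 295); take G (13 @ 153); take 20/29 of C → 185.52. Capacity used 59/59.
3 item(s) taken whole; one partial (take 20/29 of C).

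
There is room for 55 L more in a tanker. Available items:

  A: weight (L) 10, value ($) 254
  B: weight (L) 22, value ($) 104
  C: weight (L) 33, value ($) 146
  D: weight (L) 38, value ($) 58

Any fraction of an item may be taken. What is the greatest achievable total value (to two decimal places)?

459.76

Ratios (sorted): A 25.40, B 4.73, C 4.42, D 1.53
take A (10 @ 254); take B (22 @ 104); take 23/33 of C → 101.76. Capacity used 55/55.
Total value = 459.76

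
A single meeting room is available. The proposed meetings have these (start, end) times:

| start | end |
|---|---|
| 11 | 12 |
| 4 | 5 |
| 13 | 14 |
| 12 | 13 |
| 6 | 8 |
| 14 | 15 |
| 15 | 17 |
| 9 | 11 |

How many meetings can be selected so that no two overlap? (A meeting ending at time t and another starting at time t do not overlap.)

Greedy by earliest finish: after sorting by end time, pick each interval compatible with the last pick.
Sorted by end: (4,5)  (6,8)  (9,11)  (11,12)  (12,13)  (13,14)  (14,15)  (15,17)
take (4,5); take (6,8); take (9,11); take (11,12); take (12,13); take (13,14); take (14,15); take (15,17).
Selected 8 meetings.

8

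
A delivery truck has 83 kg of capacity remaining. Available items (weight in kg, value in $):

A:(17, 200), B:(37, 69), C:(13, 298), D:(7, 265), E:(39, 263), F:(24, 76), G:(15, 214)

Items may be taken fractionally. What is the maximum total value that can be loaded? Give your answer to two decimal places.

Order: D (265/7=37.86) > C (298/13=22.92) > G (214/15=14.27) > A (200/17=11.76) > E (263/39=6.74) > F (76/24=3.17) > B (69/37=1.86)
Fill: take D (7 @ 265) → take C (13 @ 298) → take G (15 @ 214) → take A (17 @ 200) → take 31/39 of E → 209.05; 83/83 used.
Total value = 1186.05

1186.05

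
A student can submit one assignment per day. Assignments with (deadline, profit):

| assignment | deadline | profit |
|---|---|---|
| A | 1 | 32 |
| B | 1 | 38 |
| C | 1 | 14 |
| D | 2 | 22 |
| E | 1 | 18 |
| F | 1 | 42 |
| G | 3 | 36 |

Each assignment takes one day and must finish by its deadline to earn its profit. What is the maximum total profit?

Profit order: F=42 B=38 G=36 A=32 D=22 E=18 C=14
Assign: F→slot 1, B skipped, G→slot 3, A skipped, D→slot 2, E skipped, C skipped.
Slots: [1:F] [2:D] [3:G]
Profit = 42 + 22 + 36 = 100

100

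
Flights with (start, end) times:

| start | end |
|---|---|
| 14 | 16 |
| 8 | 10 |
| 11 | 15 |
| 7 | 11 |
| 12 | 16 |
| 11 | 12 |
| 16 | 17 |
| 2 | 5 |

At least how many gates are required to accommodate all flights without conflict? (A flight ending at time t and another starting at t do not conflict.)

The answer is the maximum number of intervals overlapping at any instant.
starts: [2, 7, 8, 11, 11, 12, 14, 16]
ends:   [5, 10, 11, 12, 15, 16, 16, 17]
s2→1 e5→0 s7→1 s8→2 e10→1 e11→0 s11→1 s11→2 e12→1 s12→2 s14→3  — peak 3.

3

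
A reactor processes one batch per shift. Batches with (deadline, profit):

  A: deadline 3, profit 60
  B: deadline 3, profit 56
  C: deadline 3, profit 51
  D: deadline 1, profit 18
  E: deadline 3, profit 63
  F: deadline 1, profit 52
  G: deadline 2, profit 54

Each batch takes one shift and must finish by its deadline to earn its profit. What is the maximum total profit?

179

Take jobs in profit order; each goes to the latest open slot no later than its deadline.
By profit: E(d3,63), A(d3,60), B(d3,56), G(d2,54), F(d1,52), C(d3,51), D(d1,18)
E→slot 3; A→slot 2; B→slot 1; G skipped; F skipped; C skipped; D skipped.
Profit = 56 + 60 + 63 = 179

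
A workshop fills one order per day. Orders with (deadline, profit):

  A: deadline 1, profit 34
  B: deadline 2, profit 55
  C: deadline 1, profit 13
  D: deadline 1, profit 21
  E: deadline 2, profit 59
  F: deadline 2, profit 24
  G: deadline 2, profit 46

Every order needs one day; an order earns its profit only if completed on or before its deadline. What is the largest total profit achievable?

114

Take jobs in profit order; each goes to the latest open slot no later than its deadline.
Profit order: E=59 B=55 G=46 A=34 F=24 D=21 C=13
Assign: E→slot 2, B→slot 1, G skipped, A skipped, F skipped, D skipped, C skipped.
Slots: [1:B] [2:E]
Profit = 55 + 59 = 114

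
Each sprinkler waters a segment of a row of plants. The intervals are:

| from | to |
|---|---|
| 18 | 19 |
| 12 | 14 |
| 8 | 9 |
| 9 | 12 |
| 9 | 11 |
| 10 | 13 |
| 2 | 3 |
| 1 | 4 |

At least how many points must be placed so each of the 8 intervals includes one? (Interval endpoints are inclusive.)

Sort by right endpoint; whenever an interval is uncovered, place a point at its right end.
Sorted: [2,3] [1,4] [8,9] [9,11] [9,12] [10,13] [12,14] [18,19]
{[2,3],[1,4]} hit by 3; {[8,9],[9,11],[9,12]} hit by 9; {[10,13],[12,14]} hit by 13; {[18,19]} hit by 19.
Points: 3, 9, 13, 19 (4 total).

4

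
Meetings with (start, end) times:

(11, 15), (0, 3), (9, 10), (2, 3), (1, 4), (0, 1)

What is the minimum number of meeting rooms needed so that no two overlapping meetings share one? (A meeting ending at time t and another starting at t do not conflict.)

The answer is the maximum number of intervals overlapping at any instant.
starts: [0, 0, 1, 2, 9, 11]
ends:   [1, 3, 3, 4, 10, 15]
s0→1 s0→2 e1→1 s1→2 s2→3  — peak 3.

3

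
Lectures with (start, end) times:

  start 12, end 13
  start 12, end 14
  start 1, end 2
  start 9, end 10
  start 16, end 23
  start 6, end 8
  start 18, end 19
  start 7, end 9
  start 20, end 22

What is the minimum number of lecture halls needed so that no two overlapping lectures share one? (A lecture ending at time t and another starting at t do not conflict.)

Count concurrent intervals with a sweep; the peak is the room count.
starts: [1, 6, 7, 9, 12, 12, 16, 18, 20]
ends:   [2, 8, 9, 10, 13, 14, 19, 22, 23]
s1→1 e2→0 s6→1 s7→2  — peak 2.

2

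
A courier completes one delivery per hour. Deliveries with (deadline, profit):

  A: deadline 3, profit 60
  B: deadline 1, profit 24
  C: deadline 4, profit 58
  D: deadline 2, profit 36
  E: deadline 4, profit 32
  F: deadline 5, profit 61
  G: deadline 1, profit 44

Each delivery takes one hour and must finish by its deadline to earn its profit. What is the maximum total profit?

Take jobs in profit order; each goes to the latest open slot no later than its deadline.
Profit order: F=61 A=60 C=58 G=44 D=36 E=32 B=24
Assign: F→slot 5, A→slot 3, C→slot 4, G→slot 1, D→slot 2, E skipped, B skipped.
Slots: [1:G] [2:D] [3:A] [4:C] [5:F]
Profit = 44 + 36 + 60 + 58 + 61 = 259

259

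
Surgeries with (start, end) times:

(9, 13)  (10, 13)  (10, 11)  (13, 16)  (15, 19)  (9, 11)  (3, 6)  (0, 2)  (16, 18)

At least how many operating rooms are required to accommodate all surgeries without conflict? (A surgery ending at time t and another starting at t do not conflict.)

4

starts: [0, 3, 9, 9, 10, 10, 13, 15, 16]
ends:   [2, 6, 11, 11, 13, 13, 16, 18, 19]
s0→1 e2→0 s3→1 e6→0 s9→1 s9→2 s10→3 s10→4  — peak 4.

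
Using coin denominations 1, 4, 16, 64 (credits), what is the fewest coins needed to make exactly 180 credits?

Greedy: take as many of the largest coin as possible, then repeat with the remainder.
180 = 2×64 + 3×16 + 1×4
Total coins = 2 + 3 + 1 = 6

6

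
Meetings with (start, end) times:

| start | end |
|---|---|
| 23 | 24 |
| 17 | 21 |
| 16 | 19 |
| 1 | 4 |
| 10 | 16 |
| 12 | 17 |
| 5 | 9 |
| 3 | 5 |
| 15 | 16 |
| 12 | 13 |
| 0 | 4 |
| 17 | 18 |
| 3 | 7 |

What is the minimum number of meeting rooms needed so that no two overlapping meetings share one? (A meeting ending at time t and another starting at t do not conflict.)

4

starts: [0, 1, 3, 3, 5, 10, 12, 12, 15, 16, 17, 17, 23]
ends:   [4, 4, 5, 7, 9, 13, 16, 16, 17, 18, 19, 21, 24]
s0→1 s1→2 s3→3 s3→4  — peak 4.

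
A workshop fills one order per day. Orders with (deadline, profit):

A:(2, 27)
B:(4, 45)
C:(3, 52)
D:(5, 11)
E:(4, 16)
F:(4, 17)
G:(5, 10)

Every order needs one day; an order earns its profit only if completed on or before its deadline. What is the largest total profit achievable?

Sort by profit descending; place each in the latest free slot ≤ its deadline.
By profit: C(d3,52), B(d4,45), A(d2,27), F(d4,17), E(d4,16), D(d5,11), G(d5,10)
C→slot 3; B→slot 4; A→slot 2; F→slot 1; E skipped; D→slot 5; G skipped.
Profit = 17 + 27 + 52 + 45 + 11 = 152

152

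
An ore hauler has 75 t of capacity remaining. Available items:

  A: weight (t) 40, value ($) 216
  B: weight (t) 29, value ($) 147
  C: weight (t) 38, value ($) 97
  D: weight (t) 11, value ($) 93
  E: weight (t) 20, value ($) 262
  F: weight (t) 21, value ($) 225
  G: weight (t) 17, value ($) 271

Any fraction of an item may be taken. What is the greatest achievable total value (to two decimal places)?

Greedy by value/weight ratio, highest first.
Order: G (271/17=15.94) > E (262/20=13.10) > F (225/21=10.71) > D (93/11=8.45) > A (216/40=5.40) > B (147/29=5.07) > C (97/38=2.55)
Fill: take G (17 @ 271) → take E (20 @ 262) → take F (21 @ 225) → take D (11 @ 93) → take 6/40 of A → 32.40; 75/75 used.
Total value = 883.40

883.40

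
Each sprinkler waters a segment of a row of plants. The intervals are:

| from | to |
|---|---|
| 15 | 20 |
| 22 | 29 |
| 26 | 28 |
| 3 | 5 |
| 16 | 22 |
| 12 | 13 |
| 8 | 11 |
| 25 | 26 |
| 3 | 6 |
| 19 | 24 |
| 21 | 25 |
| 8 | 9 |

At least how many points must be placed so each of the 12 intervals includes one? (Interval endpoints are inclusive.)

6

By right end: [3,5]  [3,6]  [8,9]  [8,11]  [12,13]  [15,20]  [16,22]  [19,24]  [21,25]  [25,26]  [26,28]  [22,29]
[3,5] uncovered → point at 5; [8,9] uncovered → point at 9; [12,13] uncovered → point at 13; [15,20] uncovered → point at 20; [21,25] uncovered → point at 25; [26,28] uncovered → point at 28.
Points: 5, 9, 13, 20, 25, 28 (6 total).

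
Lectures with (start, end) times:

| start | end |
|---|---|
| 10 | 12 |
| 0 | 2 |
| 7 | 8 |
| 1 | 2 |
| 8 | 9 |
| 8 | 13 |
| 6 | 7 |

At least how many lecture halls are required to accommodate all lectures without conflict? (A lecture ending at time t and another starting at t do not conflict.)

starts: [0, 1, 6, 7, 8, 8, 10]
ends:   [2, 2, 7, 8, 9, 12, 13]
s0→1 s1→2  — peak 2.

2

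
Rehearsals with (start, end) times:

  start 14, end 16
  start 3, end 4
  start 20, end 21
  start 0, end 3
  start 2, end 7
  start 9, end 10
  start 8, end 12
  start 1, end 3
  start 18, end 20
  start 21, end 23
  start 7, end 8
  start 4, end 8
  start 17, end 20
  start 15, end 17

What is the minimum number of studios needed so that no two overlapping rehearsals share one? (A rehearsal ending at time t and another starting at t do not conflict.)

3

The answer is the maximum number of intervals overlapping at any instant.
Events (time:±→running): 0:+→1 1:+→2 2:+→3 … peak 3.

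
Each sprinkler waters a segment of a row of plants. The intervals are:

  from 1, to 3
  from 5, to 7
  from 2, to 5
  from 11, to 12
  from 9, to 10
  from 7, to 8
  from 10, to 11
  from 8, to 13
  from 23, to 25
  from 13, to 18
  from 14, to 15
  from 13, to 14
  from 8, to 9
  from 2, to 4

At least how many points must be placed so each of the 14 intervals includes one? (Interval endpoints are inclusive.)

Process intervals by earliest right end; each time one isn't hit yet, stab at its right endpoint.
Sorted: [1,3] [2,4] [2,5] [5,7] [7,8] [8,9] [9,10] [10,11] [11,12] [8,13] [13,14] [14,15] [13,18] [23,25]
{[1,3],[2,4],[2,5]} hit by 3; {[5,7],[7,8]} hit by 7; {[8,9],[9,10]} hit by 9; {[10,11],[11,12],[8,13]} hit by 11; {[13,14],[14,15],[13,18]} hit by 14; {[23,25]} hit by 25.
Points: 3, 7, 9, 11, 14, 25 (6 total).

6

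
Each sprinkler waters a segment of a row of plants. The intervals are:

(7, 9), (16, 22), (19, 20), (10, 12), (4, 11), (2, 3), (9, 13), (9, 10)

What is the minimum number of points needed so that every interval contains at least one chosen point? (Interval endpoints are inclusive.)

4

Sort by right endpoint; whenever an interval is uncovered, place a point at its right end.
By right end: [2,3]  [7,9]  [9,10]  [4,11]  [10,12]  [9,13]  [19,20]  [16,22]
[2,3] uncovered → point at 3; [7,9] uncovered → point at 9; [10,12] uncovered → point at 12; [19,20] uncovered → point at 20.
Points: 3, 9, 12, 20 (4 total).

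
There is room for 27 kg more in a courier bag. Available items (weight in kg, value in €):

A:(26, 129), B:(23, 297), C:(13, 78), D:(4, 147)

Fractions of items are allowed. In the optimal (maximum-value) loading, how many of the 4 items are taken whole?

2

Ratios (sorted): D 36.75, B 12.91, C 6.00, A 4.96
take D (4 @ 147); take B (23 @ 297). Capacity used 27/27.
2 item(s) taken whole.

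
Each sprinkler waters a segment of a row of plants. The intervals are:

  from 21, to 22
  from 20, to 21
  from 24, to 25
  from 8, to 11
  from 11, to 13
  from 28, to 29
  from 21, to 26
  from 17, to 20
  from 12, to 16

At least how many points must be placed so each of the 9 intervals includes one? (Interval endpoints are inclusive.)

By right end: [8,11]  [11,13]  [12,16]  [17,20]  [20,21]  [21,22]  [24,25]  [21,26]  [28,29]
[8,11] uncovered → point at 11; [12,16] uncovered → point at 16; [17,20] uncovered → point at 20; [21,22] uncovered → point at 22; [24,25] uncovered → point at 25; [28,29] uncovered → point at 29.
Points: 11, 16, 20, 22, 25, 29 (6 total).

6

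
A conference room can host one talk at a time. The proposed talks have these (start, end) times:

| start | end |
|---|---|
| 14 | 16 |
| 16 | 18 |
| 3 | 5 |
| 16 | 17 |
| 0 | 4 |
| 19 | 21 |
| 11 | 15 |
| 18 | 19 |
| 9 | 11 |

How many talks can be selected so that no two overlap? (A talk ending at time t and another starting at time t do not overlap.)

Sorted by end: (0,4)  (3,5)  (9,11)  (11,15)  (14,16)  (16,17)  (16,18)  (18,19)  (19,21)
take (0,4); take (9,11); take (11,15); take (16,17); skip (16,18); take (18,19); take (19,21).
Selected 6 talks.

6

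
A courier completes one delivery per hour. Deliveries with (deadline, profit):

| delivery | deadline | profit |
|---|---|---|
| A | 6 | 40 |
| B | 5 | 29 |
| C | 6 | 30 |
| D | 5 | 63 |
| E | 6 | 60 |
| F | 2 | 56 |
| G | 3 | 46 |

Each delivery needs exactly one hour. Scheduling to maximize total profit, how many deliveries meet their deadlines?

Take jobs in profit order; each goes to the latest open slot no later than its deadline.
Profit order: D=63 E=60 F=56 G=46 A=40 C=30 B=29
Assign: D→slot 5, E→slot 6, F→slot 2, G→slot 3, A→slot 4, C→slot 1, B skipped.
Slots: [1:C] [2:F] [3:G] [4:A] [5:D] [6:E]
6 of 7 scheduled.

6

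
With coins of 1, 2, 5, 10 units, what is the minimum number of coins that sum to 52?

52 = 5×10 + 1×2
Total coins = 5 + 1 = 6

6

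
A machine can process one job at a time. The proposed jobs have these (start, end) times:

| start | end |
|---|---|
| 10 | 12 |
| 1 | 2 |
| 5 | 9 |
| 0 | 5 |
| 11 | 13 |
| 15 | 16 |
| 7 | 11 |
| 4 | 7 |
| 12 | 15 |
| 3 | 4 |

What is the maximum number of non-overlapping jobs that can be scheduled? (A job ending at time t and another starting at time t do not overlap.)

6

Sort by end time and greedily take each interval whose start is ≥ the last chosen end.
Sorted by end: (1,2)  (3,4)  (0,5)  (4,7)  (5,9)  (7,11)  (10,12)  (11,13)  (12,15)  (15,16)
take (1,2); take (3,4); skip (0,5); take (4,7); skip (5,9); take (7,11); take (11,13); take (15,16).
Selected 6 jobs.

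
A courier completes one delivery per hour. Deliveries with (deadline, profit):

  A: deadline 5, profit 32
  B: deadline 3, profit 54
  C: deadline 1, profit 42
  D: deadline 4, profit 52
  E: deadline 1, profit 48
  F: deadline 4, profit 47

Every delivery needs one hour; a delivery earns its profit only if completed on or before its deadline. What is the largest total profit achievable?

233

Profit order: B=54 D=52 E=48 F=47 C=42 A=32
Assign: B→slot 3, D→slot 4, E→slot 1, F→slot 2, C skipped, A→slot 5.
Slots: [1:E] [2:F] [3:B] [4:D] [5:A]
Profit = 48 + 47 + 54 + 52 + 32 = 233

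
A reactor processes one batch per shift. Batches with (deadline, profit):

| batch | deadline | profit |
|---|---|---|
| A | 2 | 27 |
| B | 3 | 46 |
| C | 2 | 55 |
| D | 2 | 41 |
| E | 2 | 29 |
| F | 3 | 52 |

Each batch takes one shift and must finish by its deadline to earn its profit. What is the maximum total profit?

153

Take jobs in profit order; each goes to the latest open slot no later than its deadline.
By profit: C(d2,55), F(d3,52), B(d3,46), D(d2,41), E(d2,29), A(d2,27)
C→slot 2; F→slot 3; B→slot 1; D skipped; E skipped; A skipped.
Profit = 46 + 55 + 52 = 153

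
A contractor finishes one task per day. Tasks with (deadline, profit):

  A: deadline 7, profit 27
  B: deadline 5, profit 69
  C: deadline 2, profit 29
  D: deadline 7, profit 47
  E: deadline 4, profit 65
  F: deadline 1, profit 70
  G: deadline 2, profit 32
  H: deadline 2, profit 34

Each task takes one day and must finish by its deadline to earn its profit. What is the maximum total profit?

312

By profit: F(d1,70), B(d5,69), E(d4,65), D(d7,47), H(d2,34), G(d2,32), C(d2,29), A(d7,27)
F→slot 1; B→slot 5; E→slot 4; D→slot 7; H→slot 2; G skipped; C skipped; A→slot 6.
Profit = 70 + 34 + 65 + 69 + 27 + 47 = 312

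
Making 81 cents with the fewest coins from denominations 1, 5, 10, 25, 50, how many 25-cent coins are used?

Greedy: take as many of the largest coin as possible, then repeat with the remainder.
81 = 1×50 + 1×25 + 1×5 + 1×1
Count of 25: 1

1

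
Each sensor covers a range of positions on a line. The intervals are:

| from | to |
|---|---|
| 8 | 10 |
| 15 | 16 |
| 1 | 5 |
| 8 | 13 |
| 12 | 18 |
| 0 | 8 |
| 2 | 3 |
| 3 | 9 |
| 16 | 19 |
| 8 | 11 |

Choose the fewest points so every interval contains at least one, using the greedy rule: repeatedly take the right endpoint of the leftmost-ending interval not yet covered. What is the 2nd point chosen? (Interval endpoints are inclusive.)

Process intervals by earliest right end; each time one isn't hit yet, stab at its right endpoint.
Sorted: [2,3] [1,5] [0,8] [3,9] [8,10] [8,11] [8,13] [15,16] [12,18] [16,19]
{[2,3],[1,5],[0,8],[3,9]} hit by 3; {[8,10],[8,11],[8,13]} hit by 10; {[15,16],[12,18],[16,19]} hit by 16.
Points: 3, 10, 16 (3 total).

10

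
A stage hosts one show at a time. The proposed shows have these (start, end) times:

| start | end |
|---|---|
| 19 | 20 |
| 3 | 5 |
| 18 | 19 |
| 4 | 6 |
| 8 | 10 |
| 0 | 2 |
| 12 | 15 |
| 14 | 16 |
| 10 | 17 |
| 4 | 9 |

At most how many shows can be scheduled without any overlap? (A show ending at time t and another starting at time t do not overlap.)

6

Sort by end time and greedily take each interval whose start is ≥ the last chosen end.
By end time: (0,2), (3,5), (4,6), (4,9), (8,10), (12,15), (14,16), (10,17), (18,19), (19,20).
Pick (0,2); next start ≥ 2 → (3,5); next start ≥ 5 → (8,10); next start ≥ 10 → (12,15); next start ≥ 15 → (18,19); next start ≥ 19 → (19,20).
Selected 6 shows.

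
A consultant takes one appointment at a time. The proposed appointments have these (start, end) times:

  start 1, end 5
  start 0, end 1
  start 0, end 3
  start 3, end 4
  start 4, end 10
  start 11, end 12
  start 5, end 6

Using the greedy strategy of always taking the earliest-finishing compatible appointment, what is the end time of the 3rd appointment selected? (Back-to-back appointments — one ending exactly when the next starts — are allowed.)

6

Sort by end time and greedily take each interval whose start is ≥ the last chosen end.
By end time: (0,1), (0,3), (3,4), (1,5), (5,6), (4,10), (11,12).
Pick (0,1); next start ≥ 1 → (3,4); next start ≥ 4 → (5,6); next start ≥ 6 → (11,12).
Selected: (0,1) (3,4) (5,6) (11,12)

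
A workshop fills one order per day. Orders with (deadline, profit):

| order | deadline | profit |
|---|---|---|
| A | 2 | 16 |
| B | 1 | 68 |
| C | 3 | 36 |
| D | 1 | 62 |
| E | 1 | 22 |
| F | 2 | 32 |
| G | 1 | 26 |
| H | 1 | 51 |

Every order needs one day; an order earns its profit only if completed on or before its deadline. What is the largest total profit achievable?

136

By profit: B(d1,68), D(d1,62), H(d1,51), C(d3,36), F(d2,32), G(d1,26), E(d1,22), A(d2,16)
B→slot 1; D skipped; H skipped; C→slot 3; F→slot 2; G skipped; E skipped; A skipped.
Profit = 68 + 32 + 36 = 136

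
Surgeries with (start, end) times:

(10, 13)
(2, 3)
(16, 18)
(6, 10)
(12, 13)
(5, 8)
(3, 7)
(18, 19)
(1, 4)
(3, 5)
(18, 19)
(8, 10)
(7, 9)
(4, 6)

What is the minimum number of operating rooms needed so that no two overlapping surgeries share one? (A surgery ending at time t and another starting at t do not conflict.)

3

starts: [1, 2, 3, 3, 4, 5, 6, 7, 8, 10, 12, 16, 18, 18]
ends:   [3, 4, 5, 6, 7, 8, 9, 10, 10, 13, 13, 18, 19, 19]
s1→1 s2→2 e3→1 s3→2 s3→3  — peak 3.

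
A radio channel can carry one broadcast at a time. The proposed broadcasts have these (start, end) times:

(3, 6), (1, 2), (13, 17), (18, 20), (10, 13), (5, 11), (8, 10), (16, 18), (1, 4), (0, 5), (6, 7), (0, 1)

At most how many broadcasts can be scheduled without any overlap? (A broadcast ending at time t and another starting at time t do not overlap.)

8

Sorted by end: (0,1)  (1,2)  (1,4)  (0,5)  (3,6)  (6,7)  (8,10)  (5,11)  (10,13)  (13,17)  (16,18)  (18,20)
take (0,1); take (1,2); skip (1,4); take (3,6); take (6,7); take (8,10); take (10,13); take (13,17); take (18,20).
Selected 8 broadcasts.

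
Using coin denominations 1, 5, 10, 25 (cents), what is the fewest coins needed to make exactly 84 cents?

84 − 3×25→9 − 1×5→4 − 4×1→0
Total coins = 3 + 1 + 4 = 8

8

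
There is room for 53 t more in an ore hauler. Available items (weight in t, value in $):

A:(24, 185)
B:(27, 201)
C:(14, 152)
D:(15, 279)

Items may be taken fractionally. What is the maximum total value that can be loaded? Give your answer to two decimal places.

Greedy by value/weight ratio, highest first.
Ratios (sorted): D 18.60, C 10.86, A 7.71, B 7.44
take D (15 @ 279); take C (14 @ 152); take A (24 @ 185). Capacity used 53/53.
Total value = 616.00

616.00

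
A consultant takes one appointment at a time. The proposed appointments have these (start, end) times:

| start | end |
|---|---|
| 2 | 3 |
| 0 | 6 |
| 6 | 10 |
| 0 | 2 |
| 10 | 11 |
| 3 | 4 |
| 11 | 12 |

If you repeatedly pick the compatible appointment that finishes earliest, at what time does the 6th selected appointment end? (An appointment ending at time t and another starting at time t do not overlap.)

Order by finish time; keep every interval that doesn't clash with the previous kept one.
Sorted by end: (0,2)  (2,3)  (3,4)  (0,6)  (6,10)  (10,11)  (11,12)
take (0,2); take (2,3); take (3,4); take (6,10); take (10,11); take (11,12).
Selected: (0,2) (2,3) (3,4) (6,10) (10,11) (11,12)

12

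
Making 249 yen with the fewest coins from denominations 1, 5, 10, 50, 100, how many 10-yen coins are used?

4

249 − 2×100→49 − 4×10→9 − 1×5→4 − 4×1→0
Count of 10: 4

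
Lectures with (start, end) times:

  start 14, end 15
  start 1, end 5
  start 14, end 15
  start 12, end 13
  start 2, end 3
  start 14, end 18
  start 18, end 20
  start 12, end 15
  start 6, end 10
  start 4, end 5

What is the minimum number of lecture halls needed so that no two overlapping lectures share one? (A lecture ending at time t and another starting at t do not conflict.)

Events (time:±→running): 1:+→1 2:+→2 3:-→1 4:+→2 5:-→1 5:-→0 6:+→1 10:-→0 12:+→1 12:+→2 13:-→1 14:+→2 14:+→3 14:+→4 … peak 4.

4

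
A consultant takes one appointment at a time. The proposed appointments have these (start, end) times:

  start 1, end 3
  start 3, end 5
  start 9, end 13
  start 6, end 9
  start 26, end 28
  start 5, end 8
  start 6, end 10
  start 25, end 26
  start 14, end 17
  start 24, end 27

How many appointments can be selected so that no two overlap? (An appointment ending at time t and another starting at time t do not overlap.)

7

Greedy by earliest finish: after sorting by end time, pick each interval compatible with the last pick.
Sorted by end: (1,3)  (3,5)  (5,8)  (6,9)  (6,10)  (9,13)  (14,17)  (25,26)  (24,27)  (26,28)
take (1,3); take (3,5); take (5,8); skip (6,10); take (9,13); take (14,17); take (25,26); skip (24,27); take (26,28).
Selected 7 appointments.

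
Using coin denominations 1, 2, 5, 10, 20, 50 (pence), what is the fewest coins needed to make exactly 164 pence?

164 − 3×50→14 − 1×10→4 − 2×2→0
Total coins = 3 + 1 + 2 = 6

6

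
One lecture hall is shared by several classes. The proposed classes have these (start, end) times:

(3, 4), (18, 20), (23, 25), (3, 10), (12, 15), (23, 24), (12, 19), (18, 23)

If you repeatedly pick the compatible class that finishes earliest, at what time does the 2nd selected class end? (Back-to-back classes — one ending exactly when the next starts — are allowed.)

Order by finish time; keep every interval that doesn't clash with the previous kept one.
By end time: (3,4), (3,10), (12,15), (12,19), (18,20), (18,23), (23,24), (23,25).
Pick (3,4); next start ≥ 4 → (12,15); next start ≥ 15 → (18,20); next start ≥ 20 → (23,24).
Selected: (3,4) (12,15) (18,20) (23,24)

15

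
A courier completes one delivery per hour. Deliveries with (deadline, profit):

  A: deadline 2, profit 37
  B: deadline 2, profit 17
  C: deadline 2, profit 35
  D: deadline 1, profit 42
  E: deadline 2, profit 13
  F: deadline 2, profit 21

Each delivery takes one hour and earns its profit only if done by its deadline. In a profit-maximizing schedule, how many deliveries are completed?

2

Take jobs in profit order; each goes to the latest open slot no later than its deadline.
By profit: D(d1,42), A(d2,37), C(d2,35), F(d2,21), B(d2,17), E(d2,13)
D→slot 1; A→slot 2; C skipped; F skipped; B skipped; E skipped.
2 of 6 scheduled.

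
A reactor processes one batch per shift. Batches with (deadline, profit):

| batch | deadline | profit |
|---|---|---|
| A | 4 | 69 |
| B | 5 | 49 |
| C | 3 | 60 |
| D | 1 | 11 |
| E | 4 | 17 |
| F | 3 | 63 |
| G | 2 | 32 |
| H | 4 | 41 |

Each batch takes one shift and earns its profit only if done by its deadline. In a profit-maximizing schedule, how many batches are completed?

5

Sort by profit descending; place each in the latest free slot ≤ its deadline.
By profit: A(d4,69), F(d3,63), C(d3,60), B(d5,49), H(d4,41), G(d2,32), E(d4,17), D(d1,11)
A→slot 4; F→slot 3; C→slot 2; B→slot 5; H→slot 1; G skipped; E skipped; D skipped.
5 of 8 scheduled.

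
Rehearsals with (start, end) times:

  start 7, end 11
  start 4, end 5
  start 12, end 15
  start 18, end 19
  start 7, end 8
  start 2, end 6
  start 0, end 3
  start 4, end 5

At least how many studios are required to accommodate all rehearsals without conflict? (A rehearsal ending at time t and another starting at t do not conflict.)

3

starts: [0, 2, 4, 4, 7, 7, 12, 18]
ends:   [3, 5, 5, 6, 8, 11, 15, 19]
s0→1 s2→2 e3→1 s4→2 s4→3  — peak 3.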